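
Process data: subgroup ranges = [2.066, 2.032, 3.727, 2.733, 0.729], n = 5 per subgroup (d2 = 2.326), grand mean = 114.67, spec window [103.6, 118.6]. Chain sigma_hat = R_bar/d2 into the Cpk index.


R_bar = (2.066 + 2.032 + 3.727 + 2.733 + 0.729) / 5 = 2.2574
sigma = R_bar / d2 = 2.2574 / 2.326 = 0.97050731
Cp = (USL - LSL)/(6*sigma) = (118.6 - 103.6)/(6*0.97050731) = 2.5760
Cpu = (118.6 - 114.67)/(3*0.97050731) = 1.3498
Cpl = (114.67 - 103.6)/(3*0.97050731) = 3.8021
Cpk = min(Cpu, Cpl) = 1.3498

1.3498


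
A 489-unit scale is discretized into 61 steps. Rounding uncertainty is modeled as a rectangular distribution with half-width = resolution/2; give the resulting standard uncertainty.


resolution = range / divisions
resolution = 489 / 61 = 8.0163934
u_res = resolution / (2*sqrt(3))
u_res = 8.0163934 / 3.4641016
u_res = 2.3141

2.3141


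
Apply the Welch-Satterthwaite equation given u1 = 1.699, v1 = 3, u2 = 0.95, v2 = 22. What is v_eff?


uc = sqrt(u1^2 + u2^2) = sqrt(1.699^2 + 0.95^2) = 1.9465613
v_eff = uc^4 / (u1^4/v1 + u2^4/v2)
= 1.9465613^4 / (1.699^4/3 + 0.95^4/22)
= 14.357286 / 2.8145115
v_eff = 5.1012

5.1012


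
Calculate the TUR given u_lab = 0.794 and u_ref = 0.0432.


TUR = u_lab / u_ref
= 0.794 / 0.0432
= 18.3796

18.3796


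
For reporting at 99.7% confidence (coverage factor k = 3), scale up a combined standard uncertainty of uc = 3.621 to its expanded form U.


U = k * uc
U = 3 * 3.621
U = 10.8630

10.8630


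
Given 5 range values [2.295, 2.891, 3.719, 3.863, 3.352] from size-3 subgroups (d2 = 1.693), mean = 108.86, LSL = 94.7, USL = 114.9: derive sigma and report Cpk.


R_bar = (2.295 + 2.891 + 3.719 + 3.863 + 3.352) / 5 = 3.224
sigma = R_bar / d2 = 3.224 / 1.693 = 1.9043119
Cp = (USL - LSL)/(6*sigma) = (114.9 - 94.7)/(6*1.9043119) = 1.7679
Cpu = (114.9 - 108.86)/(3*1.9043119) = 1.0572
Cpl = (108.86 - 94.7)/(3*1.9043119) = 2.4786
Cpk = min(Cpu, Cpl) = 1.0572

1.0572


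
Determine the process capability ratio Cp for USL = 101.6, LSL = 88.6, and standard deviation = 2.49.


Cp = (USL - LSL) / (6 * sigma)
= (101.6 - 88.6) / (6 * 2.49)
= 13.0000 / 14.9400
= 0.8701

0.8701


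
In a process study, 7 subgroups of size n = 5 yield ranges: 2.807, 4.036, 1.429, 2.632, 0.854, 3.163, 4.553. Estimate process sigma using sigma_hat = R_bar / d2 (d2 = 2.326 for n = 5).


R_bar = (2.807 + 4.036 + 1.429 + 2.632 + 0.854 + 3.163 + 4.553) / 7
R_bar = 19.474 / 7 = 2.782
sigma_hat = R_bar / d2 = 2.782 / 2.326 = 1.1960

1.1960


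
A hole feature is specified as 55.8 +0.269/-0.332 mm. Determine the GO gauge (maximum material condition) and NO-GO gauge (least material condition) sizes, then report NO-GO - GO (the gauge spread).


GO = nominal - lower_tol (smallest hole = maximum material condition)
GO = 55.8 - 0.332 = 55.468
NO-GO = nominal + upper_tol (largest hole = least material condition)
NO-GO = 55.8 + 0.269 = 56.069
spread = NO-GO - GO = 56.069 - 55.468 = 0.6010

0.6010


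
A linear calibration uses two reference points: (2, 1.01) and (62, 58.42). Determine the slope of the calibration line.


slope = (y2 - y1) / (x2 - x1)
= (58.42 - 1.01) / (62 - 2)
= 57.4100 / 60
= 0.9568

0.9568


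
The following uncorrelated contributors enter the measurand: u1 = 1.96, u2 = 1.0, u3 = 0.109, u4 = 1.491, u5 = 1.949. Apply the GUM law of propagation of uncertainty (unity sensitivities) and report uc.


uc = sqrt(1.96^2 + 1.0^2 + 0.109^2 + 1.491^2 + 1.949^2)
uc = sqrt(10.875163)
uc = 3.2978

3.2978


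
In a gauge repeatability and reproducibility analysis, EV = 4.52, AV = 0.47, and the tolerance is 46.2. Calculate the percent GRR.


GRR = sqrt(EV^2 + AV^2) = sqrt(4.52^2 + 0.47^2) = 4.5443701
%GRR = GRR / tol * 100 = 4.5443701 / 46.2 * 100
%GRR = 9.8363

9.8363


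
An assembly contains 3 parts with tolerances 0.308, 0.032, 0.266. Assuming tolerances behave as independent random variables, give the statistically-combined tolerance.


RSS = sqrt(0.308^2 + 0.032^2 + 0.266^2)
= sqrt(0.166644)
= 0.4082

0.4082


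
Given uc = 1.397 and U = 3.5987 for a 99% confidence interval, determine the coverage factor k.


k = U / uc
k = 3.5987 / 1.397
k = 2.576

2.576


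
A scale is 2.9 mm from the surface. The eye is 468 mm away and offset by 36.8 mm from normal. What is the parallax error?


error = h * offset / d
= 2.9 * 36.8 / 468
= 0.2280

0.2280


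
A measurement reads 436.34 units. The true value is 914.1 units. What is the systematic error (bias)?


Systematic error = measured - true
= 436.34 - 914.1
= -477.7600

-477.7600


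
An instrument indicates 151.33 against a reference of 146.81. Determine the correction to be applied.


Correction = standard - reading
= 146.81 - 151.33
= -4.5200

-4.5200


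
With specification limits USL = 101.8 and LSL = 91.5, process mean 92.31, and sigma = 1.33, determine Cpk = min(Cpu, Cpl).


Cpu = (USL - mean) / (3*sigma) = (101.8 - 92.31) / (3*1.33) = 2.3784
Cpl = (mean - LSL) / (3*sigma) = (92.31 - 91.5) / (3*1.33) = 0.2030
Cpk = min(Cpu, Cpl) = 0.2030

0.2030


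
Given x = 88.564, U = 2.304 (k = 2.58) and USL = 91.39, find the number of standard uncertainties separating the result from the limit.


u = U / k = 2.304 / 2.58 = 0.89302326
margin = |USL - x| = |91.39 - 88.564| = 2.826
z = margin / u = 2.826 / 0.89302326
z = 3.1645

3.1645


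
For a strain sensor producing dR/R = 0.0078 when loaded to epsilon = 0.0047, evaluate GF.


GF = (dR/R) / epsilon
= 0.0078 / 0.0047
= 1.6596

1.6596


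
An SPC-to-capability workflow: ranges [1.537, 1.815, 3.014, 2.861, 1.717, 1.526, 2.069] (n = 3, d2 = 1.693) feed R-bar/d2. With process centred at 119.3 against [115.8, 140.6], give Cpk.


R_bar = (1.537 + 1.815 + 3.014 + 2.861 + 1.717 + 1.526 + 2.069) / 7 = 2.077
sigma = R_bar / d2 = 2.077 / 1.693 = 1.2268163
Cp = (USL - LSL)/(6*sigma) = (140.6 - 115.8)/(6*1.2268163) = 3.3692
Cpu = (140.6 - 119.3)/(3*1.2268163) = 5.7873
Cpl = (119.3 - 115.8)/(3*1.2268163) = 0.9510
Cpk = min(Cpu, Cpl) = 0.9510

0.9510


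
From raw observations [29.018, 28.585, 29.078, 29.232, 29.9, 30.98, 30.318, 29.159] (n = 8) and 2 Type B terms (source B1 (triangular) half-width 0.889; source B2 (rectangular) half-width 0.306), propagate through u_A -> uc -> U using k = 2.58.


mean = (29.018 + 28.585 + 29.078 + 29.232 + 29.9 + 30.98 + 30.318 + 29.159) / 8 = 29.53375
s = sqrt(sum((x - mean)^2)/(n-1)) = 0.7969719
u_A = s / sqrt(n) = 0.7969719 / sqrt(8) = 0.28177212
u_B1 = 0.889 / sqrt(6) = 0.36293273
u_B2 = 0.306 / sqrt(3) = 0.17666918
uc = sqrt(0.28177212^2 + 0.36293273^2 + 0.17666918^2) = 0.49226791
U = k * uc = 2.58 * 0.49226791
U = 1.2701

1.2701


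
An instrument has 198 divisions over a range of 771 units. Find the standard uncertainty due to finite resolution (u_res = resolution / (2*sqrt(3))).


resolution = range / divisions
resolution = 771 / 198 = 3.8939394
u_res = resolution / (2*sqrt(3))
u_res = 3.8939394 / 3.4641016
u_res = 1.1241

1.1241


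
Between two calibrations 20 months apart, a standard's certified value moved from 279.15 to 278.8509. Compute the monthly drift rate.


rate = (v2 - v1) / months
= (278.8509 - 279.15) / 20
= -0.2991 / 20
= -0.0150

-0.0150


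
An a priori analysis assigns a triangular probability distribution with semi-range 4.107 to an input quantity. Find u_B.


u_B = half_width / sqrt(6)
u_B = 4.107 / 2.4494897
u_B = 1.6767

1.6767


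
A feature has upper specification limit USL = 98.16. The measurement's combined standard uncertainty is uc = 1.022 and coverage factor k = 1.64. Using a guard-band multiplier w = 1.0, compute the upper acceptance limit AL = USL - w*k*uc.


U = k * uc = 1.64 * 1.022 = 1.67608
guard band g = w * U = 1.0 * 1.67608 = 1.67608
AL = USL - g = 98.16 - 1.67608
AL = 96.4839

96.4839


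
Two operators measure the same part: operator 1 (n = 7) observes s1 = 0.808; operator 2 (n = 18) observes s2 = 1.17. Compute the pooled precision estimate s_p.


s_p = sqrt(((n1-1)*s1^2 + (n2-1)*s2^2) / (n1+n2-2))
numerator = (7-1)*0.808^2 + (18-1)*1.17^2 = 3.917184 + 23.2713 = 27.188484
denominator = 7 + 18 - 2 = 23
s_p^2 = 27.188484 / 23 = 1.182108
s_p = sqrt(1.182108) = 1.0872

1.0872


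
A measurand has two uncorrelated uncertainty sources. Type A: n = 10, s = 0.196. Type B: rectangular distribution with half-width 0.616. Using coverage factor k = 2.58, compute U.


u_A = s / sqrt(n) = 0.196 / sqrt(10) = 0.061980642
u_B = half_width / sqrt(3) = 0.616 / sqrt(3) = 0.35564777
uc = sqrt(u_A^2 + u_B^2) = sqrt(0.061980642^2 + 0.35564777^2) = 0.36100822
U = k * uc = 2.58 * 0.36100822
U = 0.9314

0.9314


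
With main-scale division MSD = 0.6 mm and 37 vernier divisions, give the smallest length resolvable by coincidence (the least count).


LC = MSD / n_div
= 0.6 / 37
= 0.0162

0.0162


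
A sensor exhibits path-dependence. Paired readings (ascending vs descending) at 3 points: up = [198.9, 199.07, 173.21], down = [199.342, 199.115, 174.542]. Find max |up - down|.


|198.9 - 199.342| = 0.4420
|199.07 - 199.115| = 0.0450
|173.21 - 174.542| = 1.3320
hysteresis = max(diffs) = 1.3320

1.3320


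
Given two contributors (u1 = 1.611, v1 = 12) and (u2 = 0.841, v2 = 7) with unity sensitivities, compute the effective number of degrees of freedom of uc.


uc = sqrt(u1^2 + u2^2) = sqrt(1.611^2 + 0.841^2) = 1.8173062
v_eff = uc^4 / (u1^4/v1 + u2^4/v2)
= 1.8173062^4 / (1.611^4/12 + 0.841^4/7)
= 10.907179 / 0.63277136
v_eff = 17.2372

17.2372


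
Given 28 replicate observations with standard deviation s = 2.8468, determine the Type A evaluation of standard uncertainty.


u_A = s / sqrt(n)
u_A = 2.8468 / sqrt(28)
u_A = 2.8468 / 5.2915026
u_A = 0.5380

0.5380


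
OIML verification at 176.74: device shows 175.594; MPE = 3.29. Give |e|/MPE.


e = indication - reference = 175.594 - 176.74 = -1.1460
|e| = 1.1460
ratio = |e| / MPE = 1.1460 / 3.29
ratio = 0.3483

0.3483


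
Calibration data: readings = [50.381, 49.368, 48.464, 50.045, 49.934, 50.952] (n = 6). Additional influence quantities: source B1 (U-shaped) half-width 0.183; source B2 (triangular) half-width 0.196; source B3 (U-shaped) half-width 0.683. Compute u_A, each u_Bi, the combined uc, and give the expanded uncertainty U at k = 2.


mean = (50.381 + 49.368 + 48.464 + 50.045 + 49.934 + 50.952) / 6 = 49.85733333
s = sqrt(sum((x - mean)^2)/(n-1)) = 0.85958633
u_A = s / sqrt(n) = 0.85958633 / sqrt(6) = 0.35092465
u_B1 = 0.183 / sqrt(2) = 0.12940054
u_B2 = 0.196 / sqrt(6) = 0.080016665
u_B3 = 0.683 / sqrt(2) = 0.48295393
uc = sqrt(0.35092465^2 + 0.12940054^2 + 0.080016665^2 + 0.48295393^2) = 0.616068
U = k * uc = 2 * 0.616068
U = 1.2321

1.2321


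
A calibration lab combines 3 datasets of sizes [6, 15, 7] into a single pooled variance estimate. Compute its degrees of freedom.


nu = sum_i (n_i - 1)
nu = ((6 - 1) + (15 - 1) + (7 - 1))
nu = 5 + 14 + 6
nu = 25

25


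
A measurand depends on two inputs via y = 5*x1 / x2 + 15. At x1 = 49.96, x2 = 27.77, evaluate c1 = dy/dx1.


y = 5*x1 / x2 + 15
dy/dx1 = 5/x2
Evaluate at x2 = 27.77: c1 = 5 / 27.77
c1 = 0.1801

0.1801


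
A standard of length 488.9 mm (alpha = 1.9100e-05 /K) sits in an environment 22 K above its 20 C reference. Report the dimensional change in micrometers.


dL = L * alpha * dT
= 488.9 * 1.9100e-05 * 22
= 0.2054358 mm
dL_um = 0.2054358 * 1000 = 205.4358 um

205.4358


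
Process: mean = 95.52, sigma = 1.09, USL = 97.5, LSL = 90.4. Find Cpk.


Cpu = (USL - mean) / (3*sigma) = (97.5 - 95.52) / (3*1.09) = 0.6055
Cpl = (mean - LSL) / (3*sigma) = (95.52 - 90.4) / (3*1.09) = 1.5657
Cpk = min(Cpu, Cpl) = 0.6055

0.6055


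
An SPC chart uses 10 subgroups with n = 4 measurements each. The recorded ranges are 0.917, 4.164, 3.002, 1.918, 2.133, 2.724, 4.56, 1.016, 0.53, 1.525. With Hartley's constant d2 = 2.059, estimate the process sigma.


R_bar = (0.917 + 4.164 + 3.002 + 1.918 + 2.133 + 2.724 + 4.56 + 1.016 + 0.53 + 1.525) / 10
R_bar = 22.489 / 10 = 2.2489
sigma_hat = R_bar / d2 = 2.2489 / 2.059 = 1.0922

1.0922


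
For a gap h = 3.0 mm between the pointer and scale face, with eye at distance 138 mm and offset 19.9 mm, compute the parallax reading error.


error = h * offset / d
= 3.0 * 19.9 / 138
= 0.4326

0.4326


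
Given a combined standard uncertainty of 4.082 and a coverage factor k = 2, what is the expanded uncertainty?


U = k * uc
U = 2 * 4.082
U = 8.1640

8.1640


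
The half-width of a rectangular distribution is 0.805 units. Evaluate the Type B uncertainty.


u_B = half_width / sqrt(3)
u_B = 0.805 / 1.7320508
u_B = 0.4648

0.4648


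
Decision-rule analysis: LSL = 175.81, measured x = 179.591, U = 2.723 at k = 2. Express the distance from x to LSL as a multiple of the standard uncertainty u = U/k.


u = U / k = 2.723 / 2 = 1.3615
margin = |LSL - x| = |175.81 - 179.591| = 3.781
z = margin / u = 3.781 / 1.3615
z = 2.7771

2.7771


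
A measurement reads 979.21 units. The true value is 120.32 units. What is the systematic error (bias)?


Systematic error = measured - true
= 979.21 - 120.32
= 858.8900

858.8900


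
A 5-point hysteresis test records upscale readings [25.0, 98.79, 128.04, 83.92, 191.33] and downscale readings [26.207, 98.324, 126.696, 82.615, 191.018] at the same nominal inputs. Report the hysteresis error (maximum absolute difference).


|25.0 - 26.207| = 1.2070
|98.79 - 98.324| = 0.4660
|128.04 - 126.696| = 1.3440
|83.92 - 82.615| = 1.3050
|191.33 - 191.018| = 0.3120
hysteresis = max(diffs) = 1.3440

1.3440


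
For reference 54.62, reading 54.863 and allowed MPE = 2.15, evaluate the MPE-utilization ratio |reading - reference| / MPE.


e = indication - reference = 54.863 - 54.62 = 0.2430
|e| = 0.2430
ratio = |e| / MPE = 0.2430 / 2.15
ratio = 0.1130

0.1130


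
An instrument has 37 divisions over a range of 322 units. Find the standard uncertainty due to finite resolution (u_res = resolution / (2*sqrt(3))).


resolution = range / divisions
resolution = 322 / 37 = 8.7027027
u_res = resolution / (2*sqrt(3))
u_res = 8.7027027 / 3.4641016
u_res = 2.5123

2.5123


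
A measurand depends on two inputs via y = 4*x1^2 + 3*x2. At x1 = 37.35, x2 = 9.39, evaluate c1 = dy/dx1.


y = 4*x1^2 + 3*x2
dy/dx1 = 2*4*x1
Evaluate at x1 = 37.35: c1 = 8 * 37.35
c1 = 298.8000

298.8000


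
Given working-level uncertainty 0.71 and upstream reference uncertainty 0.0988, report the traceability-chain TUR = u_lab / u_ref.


TUR = u_lab / u_ref
= 0.71 / 0.0988
= 7.1862

7.1862


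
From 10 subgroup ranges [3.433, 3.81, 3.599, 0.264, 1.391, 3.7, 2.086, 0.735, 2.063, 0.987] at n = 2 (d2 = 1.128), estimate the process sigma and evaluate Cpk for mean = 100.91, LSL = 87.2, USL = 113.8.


R_bar = (3.433 + 3.81 + 3.599 + 0.264 + 1.391 + 3.7 + 2.086 + 0.735 + 2.063 + 0.987) / 10 = 2.2068
sigma = R_bar / d2 = 2.2068 / 1.128 = 1.956383
Cp = (USL - LSL)/(6*sigma) = (113.8 - 87.2)/(6*1.956383) = 2.2661
Cpu = (113.8 - 100.91)/(3*1.956383) = 2.1962
Cpl = (100.91 - 87.2)/(3*1.956383) = 2.3359
Cpk = min(Cpu, Cpl) = 2.1962

2.1962


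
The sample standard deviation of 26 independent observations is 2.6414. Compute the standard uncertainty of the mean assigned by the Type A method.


u_A = s / sqrt(n)
u_A = 2.6414 / sqrt(26)
u_A = 2.6414 / 5.0990195
u_A = 0.5180

0.5180


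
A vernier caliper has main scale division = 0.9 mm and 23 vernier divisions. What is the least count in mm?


LC = MSD / n_div
= 0.9 / 23
= 0.0391

0.0391


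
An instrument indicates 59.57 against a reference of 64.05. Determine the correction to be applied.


Correction = standard - reading
= 64.05 - 59.57
= 4.4800

4.4800


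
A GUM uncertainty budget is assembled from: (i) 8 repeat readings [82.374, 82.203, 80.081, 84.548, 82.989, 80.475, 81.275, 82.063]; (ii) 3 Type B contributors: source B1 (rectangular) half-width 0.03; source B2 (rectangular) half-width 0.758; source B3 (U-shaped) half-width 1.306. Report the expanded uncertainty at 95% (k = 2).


mean = (82.374 + 82.203 + 80.081 + 84.548 + 82.989 + 80.475 + 81.275 + 82.063) / 8 = 82.001
s = sqrt(sum((x - mean)^2)/(n-1)) = 1.4237416
u_A = s / sqrt(n) = 1.4237416 / sqrt(8) = 0.50336867
u_B1 = 0.03 / sqrt(3) = 0.017320508
u_B2 = 0.758 / sqrt(3) = 0.4376315
u_B3 = 1.306 / sqrt(2) = 0.92348146
uc = sqrt(0.50336867^2 + 0.017320508^2 + 0.4376315^2 + 0.92348146^2) = 1.1393065
U = k * uc = 2 * 1.1393065
U = 2.2786

2.2786


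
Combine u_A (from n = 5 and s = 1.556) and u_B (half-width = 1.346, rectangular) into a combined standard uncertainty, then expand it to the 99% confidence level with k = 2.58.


u_A = s / sqrt(n) = 1.556 / sqrt(5) = 0.69586435
u_B = half_width / sqrt(3) = 1.346 / sqrt(3) = 0.77711346
uc = sqrt(u_A^2 + u_B^2) = sqrt(0.69586435^2 + 0.77711346^2) = 1.0431359
U = k * uc = 2.58 * 1.0431359
U = 2.6913

2.6913


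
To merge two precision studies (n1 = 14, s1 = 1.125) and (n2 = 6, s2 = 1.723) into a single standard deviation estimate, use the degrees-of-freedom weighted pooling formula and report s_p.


s_p = sqrt(((n1-1)*s1^2 + (n2-1)*s2^2) / (n1+n2-2))
numerator = (14-1)*1.125^2 + (6-1)*1.723^2 = 16.453125 + 14.843645 = 31.29677
denominator = 14 + 6 - 2 = 18
s_p^2 = 31.29677 / 18 = 1.7387094
s_p = sqrt(1.7387094) = 1.3186

1.3186


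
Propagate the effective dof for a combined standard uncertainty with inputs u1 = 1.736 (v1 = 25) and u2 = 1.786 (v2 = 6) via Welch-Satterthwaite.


uc = sqrt(u1^2 + u2^2) = sqrt(1.736^2 + 1.786^2) = 2.490681
v_eff = uc^4 / (u1^4/v1 + u2^4/v2)
= 2.490681^4 / (1.736^4/25 + 1.786^4/6)
= 38.483311 / 2.0590943
v_eff = 18.6894

18.6894


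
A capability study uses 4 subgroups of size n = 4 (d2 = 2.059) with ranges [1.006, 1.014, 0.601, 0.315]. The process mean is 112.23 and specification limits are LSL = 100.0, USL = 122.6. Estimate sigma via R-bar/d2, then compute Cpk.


R_bar = (1.006 + 1.014 + 0.601 + 0.315) / 4 = 0.734
sigma = R_bar / d2 = 0.734 / 2.059 = 0.35648373
Cp = (USL - LSL)/(6*sigma) = (122.6 - 100.0)/(6*0.35648373) = 10.5662
Cpu = (122.6 - 112.23)/(3*0.35648373) = 9.6966
Cpl = (112.23 - 100.0)/(3*0.35648373) = 11.4358
Cpk = min(Cpu, Cpl) = 9.6966

9.6966


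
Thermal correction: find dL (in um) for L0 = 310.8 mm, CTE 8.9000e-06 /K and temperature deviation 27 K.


dL = L * alpha * dT
= 310.8 * 8.9000e-06 * 27
= 0.0746852 mm
dL_um = 0.0746852 * 1000 = 74.6852 um

74.6852


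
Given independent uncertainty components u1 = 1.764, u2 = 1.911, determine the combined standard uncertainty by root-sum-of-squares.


uc = sqrt(1.764^2 + 1.911^2)
uc = sqrt(6.763617)
uc = 2.6007

2.6007


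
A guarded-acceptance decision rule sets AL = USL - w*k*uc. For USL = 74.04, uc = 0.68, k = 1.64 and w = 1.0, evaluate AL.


U = k * uc = 1.64 * 0.68 = 1.1152
guard band g = w * U = 1.0 * 1.1152 = 1.1152
AL = USL - g = 74.04 - 1.1152
AL = 72.9248

72.9248


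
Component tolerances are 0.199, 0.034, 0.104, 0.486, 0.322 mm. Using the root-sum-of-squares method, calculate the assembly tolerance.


RSS = sqrt(0.199^2 + 0.034^2 + 0.104^2 + 0.486^2 + 0.322^2)
= sqrt(0.391453)
= 0.6257

0.6257


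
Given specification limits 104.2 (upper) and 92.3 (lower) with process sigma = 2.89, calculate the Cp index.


Cp = (USL - LSL) / (6 * sigma)
= (104.2 - 92.3) / (6 * 2.89)
= 11.9000 / 17.3400
= 0.6863

0.6863


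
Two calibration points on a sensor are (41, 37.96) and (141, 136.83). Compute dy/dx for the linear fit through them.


slope = (y2 - y1) / (x2 - x1)
= (136.83 - 37.96) / (141 - 41)
= 98.8700 / 100
= 0.9887

0.9887


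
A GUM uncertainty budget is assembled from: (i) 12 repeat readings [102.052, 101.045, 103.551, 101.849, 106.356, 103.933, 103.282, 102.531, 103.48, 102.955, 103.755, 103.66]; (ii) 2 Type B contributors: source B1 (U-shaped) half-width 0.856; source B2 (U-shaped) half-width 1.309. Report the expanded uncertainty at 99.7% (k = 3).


mean = (102.052 + 101.045 + 103.551 + 101.849 + 106.356 + 103.933 + 103.282 + 102.531 + 103.48 + 102.955 + 103.755 + 103.66) / 12 = 103.2040833
s = sqrt(sum((x - mean)^2)/(n-1)) = 1.3321238
u_A = s / sqrt(n) = 1.3321238 / sqrt(12) = 0.38455102
u_B1 = 0.856 / sqrt(2) = 0.6052834
u_B2 = 1.309 / sqrt(2) = 0.92560278
uc = sqrt(0.38455102^2 + 0.6052834^2 + 0.92560278^2) = 1.170892
U = k * uc = 3 * 1.170892
U = 3.5127

3.5127


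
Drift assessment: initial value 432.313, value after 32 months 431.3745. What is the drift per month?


rate = (v2 - v1) / months
= (431.3745 - 432.313) / 32
= -0.9385 / 32
= -0.0293

-0.0293


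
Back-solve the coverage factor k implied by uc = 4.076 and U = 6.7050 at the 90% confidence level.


k = U / uc
k = 6.7050 / 4.076
k = 1.645

1.645


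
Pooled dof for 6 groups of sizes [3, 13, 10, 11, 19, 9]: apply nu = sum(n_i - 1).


nu = sum_i (n_i - 1)
nu = ((3 - 1) + (13 - 1) + (10 - 1) + (11 - 1) + (19 - 1) + (9 - 1))
nu = 2 + 12 + 9 + 10 + 18 + 8
nu = 59

59


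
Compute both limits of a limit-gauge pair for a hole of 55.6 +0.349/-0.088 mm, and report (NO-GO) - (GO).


GO = nominal - lower_tol (smallest hole = maximum material condition)
GO = 55.6 - 0.088 = 55.512
NO-GO = nominal + upper_tol (largest hole = least material condition)
NO-GO = 55.6 + 0.349 = 55.949
spread = NO-GO - GO = 55.949 - 55.512 = 0.4370

0.4370


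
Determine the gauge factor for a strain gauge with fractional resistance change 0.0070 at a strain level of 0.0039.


GF = (dR/R) / epsilon
= 0.0070 / 0.0039
= 1.7949

1.7949


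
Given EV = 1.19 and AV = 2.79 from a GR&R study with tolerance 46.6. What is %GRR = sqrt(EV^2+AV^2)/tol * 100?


GRR = sqrt(EV^2 + AV^2) = sqrt(1.19^2 + 2.79^2) = 3.0331831
%GRR = GRR / tol * 100 = 3.0331831 / 46.6 * 100
%GRR = 6.5090

6.5090


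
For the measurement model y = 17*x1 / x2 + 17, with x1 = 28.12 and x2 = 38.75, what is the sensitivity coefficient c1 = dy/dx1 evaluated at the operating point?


y = 17*x1 / x2 + 17
dy/dx1 = 17/x2
Evaluate at x2 = 38.75: c1 = 17 / 38.75
c1 = 0.4387

0.4387


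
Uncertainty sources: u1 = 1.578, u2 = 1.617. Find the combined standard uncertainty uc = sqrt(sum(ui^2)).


uc = sqrt(1.578^2 + 1.617^2)
uc = sqrt(5.104773)
uc = 2.2594

2.2594


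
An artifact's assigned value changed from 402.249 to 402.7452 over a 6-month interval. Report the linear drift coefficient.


rate = (v2 - v1) / months
= (402.7452 - 402.249) / 6
= 0.4962 / 6
= 0.0827

0.0827


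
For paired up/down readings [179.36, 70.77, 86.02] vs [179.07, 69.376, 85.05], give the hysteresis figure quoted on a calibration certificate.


|179.36 - 179.07| = 0.2900
|70.77 - 69.376| = 1.3940
|86.02 - 85.05| = 0.9700
hysteresis = max(diffs) = 1.3940

1.3940


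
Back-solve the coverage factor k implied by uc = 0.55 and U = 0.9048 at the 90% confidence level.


k = U / uc
k = 0.9048 / 0.55
k = 1.645

1.645


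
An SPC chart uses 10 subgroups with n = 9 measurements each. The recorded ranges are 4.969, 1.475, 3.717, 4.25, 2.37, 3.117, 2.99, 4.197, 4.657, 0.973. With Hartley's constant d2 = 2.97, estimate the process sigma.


R_bar = (4.969 + 1.475 + 3.717 + 4.25 + 2.37 + 3.117 + 2.99 + 4.197 + 4.657 + 0.973) / 10
R_bar = 32.715 / 10 = 3.2715
sigma_hat = R_bar / d2 = 3.2715 / 2.97 = 1.1015

1.1015


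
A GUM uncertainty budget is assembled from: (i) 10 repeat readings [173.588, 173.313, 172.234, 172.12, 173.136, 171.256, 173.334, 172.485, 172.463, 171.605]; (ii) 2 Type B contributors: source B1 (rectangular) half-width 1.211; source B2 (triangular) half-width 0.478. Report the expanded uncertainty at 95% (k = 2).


mean = (173.588 + 173.313 + 172.234 + 172.12 + 173.136 + 171.256 + 173.334 + 172.485 + 172.463 + 171.605) / 10 = 172.5534
s = sqrt(sum((x - mean)^2)/(n-1)) = 0.78042441
u_A = s / sqrt(n) = 0.78042441 / sqrt(10) = 0.24679187
u_B1 = 1.211 / sqrt(3) = 0.69917118
u_B2 = 0.478 / sqrt(6) = 0.19514268
uc = sqrt(0.24679187^2 + 0.69917118^2 + 0.19514268^2) = 0.76669892
U = k * uc = 2 * 0.76669892
U = 1.5334

1.5334


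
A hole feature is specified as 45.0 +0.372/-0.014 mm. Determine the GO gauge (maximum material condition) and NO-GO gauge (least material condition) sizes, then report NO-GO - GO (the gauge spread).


GO = nominal - lower_tol (smallest hole = maximum material condition)
GO = 45.0 - 0.014 = 44.986
NO-GO = nominal + upper_tol (largest hole = least material condition)
NO-GO = 45.0 + 0.372 = 45.372
spread = NO-GO - GO = 45.372 - 44.986 = 0.3860

0.3860


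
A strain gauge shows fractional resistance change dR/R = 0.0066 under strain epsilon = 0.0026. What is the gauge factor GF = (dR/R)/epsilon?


GF = (dR/R) / epsilon
= 0.0066 / 0.0026
= 2.5385

2.5385


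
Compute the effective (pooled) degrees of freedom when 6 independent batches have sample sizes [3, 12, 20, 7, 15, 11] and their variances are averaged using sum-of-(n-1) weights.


nu = sum_i (n_i - 1)
nu = ((3 - 1) + (12 - 1) + (20 - 1) + (7 - 1) + (15 - 1) + (11 - 1))
nu = 2 + 11 + 19 + 6 + 14 + 10
nu = 62

62


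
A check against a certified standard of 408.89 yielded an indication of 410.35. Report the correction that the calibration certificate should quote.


Correction = standard - reading
= 408.89 - 410.35
= -1.4600

-1.4600


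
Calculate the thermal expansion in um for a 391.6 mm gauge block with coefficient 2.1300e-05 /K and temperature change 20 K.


dL = L * alpha * dT
= 391.6 * 2.1300e-05 * 20
= 0.1668216 mm
dL_um = 0.1668216 * 1000 = 166.8216 um

166.8216


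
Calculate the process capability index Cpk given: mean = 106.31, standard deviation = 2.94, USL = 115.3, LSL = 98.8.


Cpu = (USL - mean) / (3*sigma) = (115.3 - 106.31) / (3*2.94) = 1.0193
Cpl = (mean - LSL) / (3*sigma) = (106.31 - 98.8) / (3*2.94) = 0.8515
Cpk = min(Cpu, Cpl) = 0.8515

0.8515


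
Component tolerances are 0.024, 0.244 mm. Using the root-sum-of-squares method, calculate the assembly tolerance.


RSS = sqrt(0.024^2 + 0.244^2)
= sqrt(0.060112)
= 0.2452

0.2452


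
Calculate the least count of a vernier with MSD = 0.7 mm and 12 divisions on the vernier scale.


LC = MSD / n_div
= 0.7 / 12
= 0.0583

0.0583


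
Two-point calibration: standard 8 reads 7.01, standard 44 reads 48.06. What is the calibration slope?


slope = (y2 - y1) / (x2 - x1)
= (48.06 - 7.01) / (44 - 8)
= 41.0500 / 36
= 1.1403

1.1403


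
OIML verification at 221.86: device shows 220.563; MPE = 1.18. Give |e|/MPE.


e = indication - reference = 220.563 - 221.86 = -1.2970
|e| = 1.2970
ratio = |e| / MPE = 1.2970 / 1.18
ratio = 1.0992

1.0992


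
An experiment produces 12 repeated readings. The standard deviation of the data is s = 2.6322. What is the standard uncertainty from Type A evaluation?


u_A = s / sqrt(n)
u_A = 2.6322 / sqrt(12)
u_A = 2.6322 / 3.4641016
u_A = 0.7599

0.7599


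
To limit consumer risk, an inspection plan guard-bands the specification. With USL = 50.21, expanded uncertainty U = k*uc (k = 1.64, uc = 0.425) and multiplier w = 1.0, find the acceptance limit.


U = k * uc = 1.64 * 0.425 = 0.697
guard band g = w * U = 1.0 * 0.697 = 0.697
AL = USL - g = 50.21 - 0.697
AL = 49.5130

49.5130


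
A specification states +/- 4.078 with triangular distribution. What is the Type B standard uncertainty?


u_B = half_width / sqrt(6)
u_B = 4.078 / 2.4494897
u_B = 1.6648

1.6648


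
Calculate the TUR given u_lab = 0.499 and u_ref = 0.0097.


TUR = u_lab / u_ref
= 0.499 / 0.0097
= 51.4433

51.4433


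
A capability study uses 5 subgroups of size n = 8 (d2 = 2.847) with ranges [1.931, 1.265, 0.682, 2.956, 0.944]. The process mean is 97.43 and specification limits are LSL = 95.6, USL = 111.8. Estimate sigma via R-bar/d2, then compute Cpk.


R_bar = (1.931 + 1.265 + 0.682 + 2.956 + 0.944) / 5 = 1.5556
sigma = R_bar / d2 = 1.5556 / 2.847 = 0.54639972
Cp = (USL - LSL)/(6*sigma) = (111.8 - 95.6)/(6*0.54639972) = 4.9414
Cpu = (111.8 - 97.43)/(3*0.54639972) = 8.7665
Cpl = (97.43 - 95.6)/(3*0.54639972) = 1.1164
Cpk = min(Cpu, Cpl) = 1.1164

1.1164


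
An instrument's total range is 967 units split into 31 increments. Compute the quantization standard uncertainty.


resolution = range / divisions
resolution = 967 / 31 = 31.193548
u_res = resolution / (2*sqrt(3))
u_res = 31.193548 / 3.4641016
u_res = 9.0048

9.0048


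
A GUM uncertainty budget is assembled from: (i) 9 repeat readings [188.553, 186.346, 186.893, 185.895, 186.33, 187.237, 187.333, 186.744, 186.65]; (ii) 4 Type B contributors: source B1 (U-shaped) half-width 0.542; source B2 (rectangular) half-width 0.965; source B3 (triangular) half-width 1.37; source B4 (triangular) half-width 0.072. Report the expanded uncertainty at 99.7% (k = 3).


mean = (188.553 + 186.346 + 186.893 + 185.895 + 186.33 + 187.237 + 187.333 + 186.744 + 186.65) / 9 = 186.8867778
s = sqrt(sum((x - mean)^2)/(n-1)) = 0.77141263
u_A = s / sqrt(n) = 0.77141263 / sqrt(9) = 0.25713754
u_B1 = 0.542 / sqrt(2) = 0.38325188
u_B2 = 0.965 / sqrt(3) = 0.55714301
u_B3 = 1.37 / sqrt(6) = 0.55930016
u_B4 = 0.072 / sqrt(6) = 0.029393877
uc = sqrt(0.25713754^2 + 0.38325188^2 + 0.55714301^2 + 0.55930016^2 + 0.029393877^2) = 0.91492662
U = k * uc = 3 * 0.91492662
U = 2.7448

2.7448


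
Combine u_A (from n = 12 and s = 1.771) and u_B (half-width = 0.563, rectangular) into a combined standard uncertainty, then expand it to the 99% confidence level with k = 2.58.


u_A = s / sqrt(n) = 1.771 / sqrt(12) = 0.51124366
u_B = half_width / sqrt(3) = 0.563 / sqrt(3) = 0.3250482
uc = sqrt(u_A^2 + u_B^2) = sqrt(0.51124366^2 + 0.3250482^2) = 0.60582705
U = k * uc = 2.58 * 0.60582705
U = 1.5630

1.5630


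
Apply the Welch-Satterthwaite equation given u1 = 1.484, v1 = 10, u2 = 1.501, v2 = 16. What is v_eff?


uc = sqrt(u1^2 + u2^2) = sqrt(1.484^2 + 1.501^2) = 2.110748
v_eff = uc^4 / (u1^4/v1 + u2^4/v2)
= 2.110748^4 / (1.484^4/10 + 1.501^4/16)
= 19.849316 / 0.80224399
v_eff = 24.7422

24.7422


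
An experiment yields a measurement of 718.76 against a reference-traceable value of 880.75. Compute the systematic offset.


Systematic error = measured - true
= 718.76 - 880.75
= -161.9900

-161.9900


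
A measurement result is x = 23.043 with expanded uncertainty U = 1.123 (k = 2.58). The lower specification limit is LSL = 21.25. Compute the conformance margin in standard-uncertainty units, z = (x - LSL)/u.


u = U / k = 1.123 / 2.58 = 0.43527132
margin = |LSL - x| = |21.25 - 23.043| = 1.793
z = margin / u = 1.793 / 0.43527132
z = 4.1193

4.1193


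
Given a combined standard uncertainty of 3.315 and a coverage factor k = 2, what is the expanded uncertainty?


U = k * uc
U = 2 * 3.315
U = 6.6300

6.6300


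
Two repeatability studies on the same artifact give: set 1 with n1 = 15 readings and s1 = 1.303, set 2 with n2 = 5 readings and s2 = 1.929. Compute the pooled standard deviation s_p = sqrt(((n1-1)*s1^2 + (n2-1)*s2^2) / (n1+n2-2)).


s_p = sqrt(((n1-1)*s1^2 + (n2-1)*s2^2) / (n1+n2-2))
numerator = (15-1)*1.303^2 + (5-1)*1.929^2 = 23.769326 + 14.884164 = 38.65349
denominator = 15 + 5 - 2 = 18
s_p^2 = 38.65349 / 18 = 2.1474161
s_p = sqrt(2.1474161) = 1.4654

1.4654


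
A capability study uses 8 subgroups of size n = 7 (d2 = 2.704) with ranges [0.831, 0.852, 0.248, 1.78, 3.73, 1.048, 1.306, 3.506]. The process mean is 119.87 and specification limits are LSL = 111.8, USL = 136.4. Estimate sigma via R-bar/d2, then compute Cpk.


R_bar = (0.831 + 0.852 + 0.248 + 1.78 + 3.73 + 1.048 + 1.306 + 3.506) / 8 = 1.662625
sigma = R_bar / d2 = 1.662625 / 2.704 = 0.61487611
Cp = (USL - LSL)/(6*sigma) = (136.4 - 111.8)/(6*0.61487611) = 6.6680
Cpu = (136.4 - 119.87)/(3*0.61487611) = 8.9612
Cpl = (119.87 - 111.8)/(3*0.61487611) = 4.3749
Cpk = min(Cpu, Cpl) = 4.3749

4.3749


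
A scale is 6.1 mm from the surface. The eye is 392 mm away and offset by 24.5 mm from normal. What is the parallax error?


error = h * offset / d
= 6.1 * 24.5 / 392
= 0.3812

0.3812


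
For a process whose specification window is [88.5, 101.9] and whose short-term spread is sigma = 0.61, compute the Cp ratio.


Cp = (USL - LSL) / (6 * sigma)
= (101.9 - 88.5) / (6 * 0.61)
= 13.4000 / 3.6600
= 3.6612

3.6612


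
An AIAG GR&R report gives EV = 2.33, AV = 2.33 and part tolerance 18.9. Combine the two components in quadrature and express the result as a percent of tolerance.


GRR = sqrt(EV^2 + AV^2) = sqrt(2.33^2 + 2.33^2) = 3.2951176
%GRR = GRR / tol * 100 = 3.2951176 / 18.9 * 100
%GRR = 17.4345

17.4345


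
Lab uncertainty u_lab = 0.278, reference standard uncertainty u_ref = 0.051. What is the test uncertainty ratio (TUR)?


TUR = u_lab / u_ref
= 0.278 / 0.051
= 5.4510

5.4510


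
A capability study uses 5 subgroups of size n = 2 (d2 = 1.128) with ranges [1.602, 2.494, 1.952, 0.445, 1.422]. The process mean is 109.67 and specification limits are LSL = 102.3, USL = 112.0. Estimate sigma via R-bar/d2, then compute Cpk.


R_bar = (1.602 + 2.494 + 1.952 + 0.445 + 1.422) / 5 = 1.583
sigma = R_bar / d2 = 1.583 / 1.128 = 1.4033688
Cp = (USL - LSL)/(6*sigma) = (112.0 - 102.3)/(6*1.4033688) = 1.1520
Cpu = (112.0 - 109.67)/(3*1.4033688) = 0.5534
Cpl = (109.67 - 102.3)/(3*1.4033688) = 1.7505
Cpk = min(Cpu, Cpl) = 0.5534

0.5534


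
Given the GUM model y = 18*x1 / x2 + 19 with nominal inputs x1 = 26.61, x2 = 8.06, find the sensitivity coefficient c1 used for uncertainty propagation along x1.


y = 18*x1 / x2 + 19
dy/dx1 = 18/x2
Evaluate at x2 = 8.06: c1 = 18 / 8.06
c1 = 2.2333

2.2333


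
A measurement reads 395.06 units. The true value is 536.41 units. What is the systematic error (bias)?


Systematic error = measured - true
= 395.06 - 536.41
= -141.3500

-141.3500


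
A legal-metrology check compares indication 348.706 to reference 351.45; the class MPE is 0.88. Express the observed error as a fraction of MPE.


e = indication - reference = 348.706 - 351.45 = -2.7440
|e| = 2.7440
ratio = |e| / MPE = 2.7440 / 0.88
ratio = 3.1182

3.1182


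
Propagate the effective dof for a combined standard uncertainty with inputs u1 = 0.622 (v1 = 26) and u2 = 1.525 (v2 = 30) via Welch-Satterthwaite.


uc = sqrt(u1^2 + u2^2) = sqrt(0.622^2 + 1.525^2) = 1.6469696
v_eff = uc^4 / (u1^4/v1 + u2^4/v2)
= 1.6469696^4 / (0.622^4/26 + 1.525^4/30)
= 7.3577043 / 0.18604128
v_eff = 39.5488

39.5488


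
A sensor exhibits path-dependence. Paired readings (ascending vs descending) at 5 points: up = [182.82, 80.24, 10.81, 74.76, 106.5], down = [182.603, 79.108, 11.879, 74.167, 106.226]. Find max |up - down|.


|182.82 - 182.603| = 0.2170
|80.24 - 79.108| = 1.1320
|10.81 - 11.879| = 1.0690
|74.76 - 74.167| = 0.5930
|106.5 - 106.226| = 0.2740
hysteresis = max(diffs) = 1.1320

1.1320


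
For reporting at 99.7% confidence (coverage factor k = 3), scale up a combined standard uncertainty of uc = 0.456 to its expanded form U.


U = k * uc
U = 3 * 0.456
U = 1.3680

1.3680


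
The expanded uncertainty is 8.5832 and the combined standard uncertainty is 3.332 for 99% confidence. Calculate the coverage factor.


k = U / uc
k = 8.5832 / 3.332
k = 2.576

2.576


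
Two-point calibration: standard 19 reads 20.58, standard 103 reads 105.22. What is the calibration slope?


slope = (y2 - y1) / (x2 - x1)
= (105.22 - 20.58) / (103 - 19)
= 84.6400 / 84
= 1.0076

1.0076


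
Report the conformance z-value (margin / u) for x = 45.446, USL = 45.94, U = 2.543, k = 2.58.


u = U / k = 2.543 / 2.58 = 0.98565891
margin = |USL - x| = |45.94 - 45.446| = 0.494
z = margin / u = 0.494 / 0.98565891
z = 0.5012

0.5012


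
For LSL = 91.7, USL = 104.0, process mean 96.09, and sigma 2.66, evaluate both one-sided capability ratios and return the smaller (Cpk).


Cpu = (USL - mean) / (3*sigma) = (104.0 - 96.09) / (3*2.66) = 0.9912
Cpl = (mean - LSL) / (3*sigma) = (96.09 - 91.7) / (3*2.66) = 0.5501
Cpk = min(Cpu, Cpl) = 0.5501

0.5501


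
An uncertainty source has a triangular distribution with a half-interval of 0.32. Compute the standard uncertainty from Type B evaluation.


u_B = half_width / sqrt(6)
u_B = 0.32 / 2.4494897
u_B = 0.1306

0.1306


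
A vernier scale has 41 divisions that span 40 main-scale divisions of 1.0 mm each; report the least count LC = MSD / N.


LC = MSD / n_div
= 1.0 / 41
= 0.0244

0.0244


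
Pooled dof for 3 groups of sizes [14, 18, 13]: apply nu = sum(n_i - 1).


nu = sum_i (n_i - 1)
nu = ((14 - 1) + (18 - 1) + (13 - 1))
nu = 13 + 17 + 12
nu = 42

42


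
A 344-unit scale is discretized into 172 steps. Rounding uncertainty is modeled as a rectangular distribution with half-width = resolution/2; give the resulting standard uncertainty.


resolution = range / divisions
resolution = 344 / 172 = 2
u_res = resolution / (2*sqrt(3))
u_res = 2 / 3.4641016
u_res = 0.5774

0.5774


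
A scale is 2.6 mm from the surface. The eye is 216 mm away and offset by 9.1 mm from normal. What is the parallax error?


error = h * offset / d
= 2.6 * 9.1 / 216
= 0.1095

0.1095


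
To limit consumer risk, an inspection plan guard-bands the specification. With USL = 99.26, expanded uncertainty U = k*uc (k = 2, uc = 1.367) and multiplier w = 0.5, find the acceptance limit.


U = k * uc = 2 * 1.367 = 2.734
guard band g = w * U = 0.5 * 2.734 = 1.367
AL = USL - g = 99.26 - 1.367
AL = 97.8930

97.8930


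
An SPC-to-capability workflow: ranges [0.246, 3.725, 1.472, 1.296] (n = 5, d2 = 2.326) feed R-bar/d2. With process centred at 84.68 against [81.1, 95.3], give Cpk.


R_bar = (0.246 + 3.725 + 1.472 + 1.296) / 4 = 1.68475
sigma = R_bar / d2 = 1.68475 / 2.326 = 0.72431212
Cp = (USL - LSL)/(6*sigma) = (95.3 - 81.1)/(6*0.72431212) = 3.2675
Cpu = (95.3 - 84.68)/(3*0.72431212) = 4.8874
Cpl = (84.68 - 81.1)/(3*0.72431212) = 1.6475
Cpk = min(Cpu, Cpl) = 1.6475

1.6475


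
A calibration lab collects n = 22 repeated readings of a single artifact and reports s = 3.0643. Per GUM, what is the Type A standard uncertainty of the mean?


u_A = s / sqrt(n)
u_A = 3.0643 / sqrt(22)
u_A = 3.0643 / 4.6904158
u_A = 0.6533

0.6533


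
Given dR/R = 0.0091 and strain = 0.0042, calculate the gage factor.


GF = (dR/R) / epsilon
= 0.0091 / 0.0042
= 2.1667

2.1667


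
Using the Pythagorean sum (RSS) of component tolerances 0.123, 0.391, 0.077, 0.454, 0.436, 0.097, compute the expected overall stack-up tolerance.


RSS = sqrt(0.123^2 + 0.391^2 + 0.077^2 + 0.454^2 + 0.436^2 + 0.097^2)
= sqrt(0.57956)
= 0.7613

0.7613


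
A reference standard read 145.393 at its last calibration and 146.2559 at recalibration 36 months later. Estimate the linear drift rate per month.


rate = (v2 - v1) / months
= (146.2559 - 145.393) / 36
= 0.8629 / 36
= 0.0240

0.0240


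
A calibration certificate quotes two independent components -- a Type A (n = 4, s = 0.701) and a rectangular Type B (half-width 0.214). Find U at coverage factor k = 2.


u_A = s / sqrt(n) = 0.701 / sqrt(4) = 0.3505
u_B = half_width / sqrt(3) = 0.214 / sqrt(3) = 0.12355296
uc = sqrt(u_A^2 + u_B^2) = sqrt(0.3505^2 + 0.12355296^2) = 0.37163905
U = k * uc = 2 * 0.37163905
U = 0.7433

0.7433


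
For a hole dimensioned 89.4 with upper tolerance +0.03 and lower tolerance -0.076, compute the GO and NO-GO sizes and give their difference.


GO = nominal - lower_tol (smallest hole = maximum material condition)
GO = 89.4 - 0.076 = 89.324
NO-GO = nominal + upper_tol (largest hole = least material condition)
NO-GO = 89.4 + 0.03 = 89.43
spread = NO-GO - GO = 89.43 - 89.324 = 0.1060

0.1060


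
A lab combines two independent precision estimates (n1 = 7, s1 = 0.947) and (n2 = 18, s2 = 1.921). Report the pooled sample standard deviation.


s_p = sqrt(((n1-1)*s1^2 + (n2-1)*s2^2) / (n1+n2-2))
numerator = (7-1)*0.947^2 + (18-1)*1.921^2 = 5.380854 + 62.734097 = 68.114951
denominator = 7 + 18 - 2 = 23
s_p^2 = 68.114951 / 23 = 2.9615196
s_p = sqrt(2.9615196) = 1.7209

1.7209


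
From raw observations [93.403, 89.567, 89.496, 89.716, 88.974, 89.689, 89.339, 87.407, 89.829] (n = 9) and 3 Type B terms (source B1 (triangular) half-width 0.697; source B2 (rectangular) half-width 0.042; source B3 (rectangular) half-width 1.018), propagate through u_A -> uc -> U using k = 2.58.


mean = (93.403 + 89.567 + 89.496 + 89.716 + 88.974 + 89.689 + 89.339 + 87.407 + 89.829) / 9 = 89.71333333
s = sqrt(sum((x - mean)^2)/(n-1)) = 1.5693222
u_A = s / sqrt(n) = 1.5693222 / sqrt(9) = 0.5231074
u_B1 = 0.697 / sqrt(6) = 0.28454906
u_B2 = 0.042 / sqrt(3) = 0.024248711
u_B3 = 1.018 / sqrt(3) = 0.58774257
uc = sqrt(0.5231074^2 + 0.28454906^2 + 0.024248711^2 + 0.58774257^2) = 0.83704172
U = k * uc = 2.58 * 0.83704172
U = 2.1596

2.1596
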